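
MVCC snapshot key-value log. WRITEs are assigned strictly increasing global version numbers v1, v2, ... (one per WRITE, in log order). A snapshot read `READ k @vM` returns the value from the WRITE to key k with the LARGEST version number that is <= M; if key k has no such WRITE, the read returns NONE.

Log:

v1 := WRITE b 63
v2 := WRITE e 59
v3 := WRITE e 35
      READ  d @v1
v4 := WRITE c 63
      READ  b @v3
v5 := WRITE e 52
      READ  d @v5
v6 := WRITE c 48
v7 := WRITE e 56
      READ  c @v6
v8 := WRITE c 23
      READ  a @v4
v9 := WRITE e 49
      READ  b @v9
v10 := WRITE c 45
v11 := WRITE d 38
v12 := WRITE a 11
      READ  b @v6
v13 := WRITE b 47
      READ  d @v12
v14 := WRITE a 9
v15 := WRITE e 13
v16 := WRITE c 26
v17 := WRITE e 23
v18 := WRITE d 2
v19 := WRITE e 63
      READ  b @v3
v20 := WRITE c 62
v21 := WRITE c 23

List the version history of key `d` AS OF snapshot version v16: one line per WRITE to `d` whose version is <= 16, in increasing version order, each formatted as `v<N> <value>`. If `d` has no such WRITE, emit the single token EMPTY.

Answer: v11 38

Derivation:
Scan writes for key=d with version <= 16:
  v1 WRITE b 63 -> skip
  v2 WRITE e 59 -> skip
  v3 WRITE e 35 -> skip
  v4 WRITE c 63 -> skip
  v5 WRITE e 52 -> skip
  v6 WRITE c 48 -> skip
  v7 WRITE e 56 -> skip
  v8 WRITE c 23 -> skip
  v9 WRITE e 49 -> skip
  v10 WRITE c 45 -> skip
  v11 WRITE d 38 -> keep
  v12 WRITE a 11 -> skip
  v13 WRITE b 47 -> skip
  v14 WRITE a 9 -> skip
  v15 WRITE e 13 -> skip
  v16 WRITE c 26 -> skip
  v17 WRITE e 23 -> skip
  v18 WRITE d 2 -> drop (> snap)
  v19 WRITE e 63 -> skip
  v20 WRITE c 62 -> skip
  v21 WRITE c 23 -> skip
Collected: [(11, 38)]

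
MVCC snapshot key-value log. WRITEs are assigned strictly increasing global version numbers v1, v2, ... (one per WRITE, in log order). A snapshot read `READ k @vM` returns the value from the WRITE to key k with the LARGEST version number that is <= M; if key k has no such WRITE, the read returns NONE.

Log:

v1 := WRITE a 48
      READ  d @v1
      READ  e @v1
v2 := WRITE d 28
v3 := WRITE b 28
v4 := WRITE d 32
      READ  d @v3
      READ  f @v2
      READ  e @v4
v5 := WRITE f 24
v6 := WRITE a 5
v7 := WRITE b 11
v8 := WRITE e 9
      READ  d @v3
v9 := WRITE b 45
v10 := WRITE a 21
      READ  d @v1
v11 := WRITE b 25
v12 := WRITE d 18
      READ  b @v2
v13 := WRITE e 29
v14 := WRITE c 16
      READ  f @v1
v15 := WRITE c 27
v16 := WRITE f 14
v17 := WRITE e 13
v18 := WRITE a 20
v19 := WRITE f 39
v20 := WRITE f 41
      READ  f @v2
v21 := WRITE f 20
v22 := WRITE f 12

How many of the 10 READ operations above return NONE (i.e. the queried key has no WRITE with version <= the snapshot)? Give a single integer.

Answer: 8

Derivation:
v1: WRITE a=48  (a history now [(1, 48)])
READ d @v1: history=[] -> no version <= 1 -> NONE
READ e @v1: history=[] -> no version <= 1 -> NONE
v2: WRITE d=28  (d history now [(2, 28)])
v3: WRITE b=28  (b history now [(3, 28)])
v4: WRITE d=32  (d history now [(2, 28), (4, 32)])
READ d @v3: history=[(2, 28), (4, 32)] -> pick v2 -> 28
READ f @v2: history=[] -> no version <= 2 -> NONE
READ e @v4: history=[] -> no version <= 4 -> NONE
v5: WRITE f=24  (f history now [(5, 24)])
v6: WRITE a=5  (a history now [(1, 48), (6, 5)])
v7: WRITE b=11  (b history now [(3, 28), (7, 11)])
v8: WRITE e=9  (e history now [(8, 9)])
READ d @v3: history=[(2, 28), (4, 32)] -> pick v2 -> 28
v9: WRITE b=45  (b history now [(3, 28), (7, 11), (9, 45)])
v10: WRITE a=21  (a history now [(1, 48), (6, 5), (10, 21)])
READ d @v1: history=[(2, 28), (4, 32)] -> no version <= 1 -> NONE
v11: WRITE b=25  (b history now [(3, 28), (7, 11), (9, 45), (11, 25)])
v12: WRITE d=18  (d history now [(2, 28), (4, 32), (12, 18)])
READ b @v2: history=[(3, 28), (7, 11), (9, 45), (11, 25)] -> no version <= 2 -> NONE
v13: WRITE e=29  (e history now [(8, 9), (13, 29)])
v14: WRITE c=16  (c history now [(14, 16)])
READ f @v1: history=[(5, 24)] -> no version <= 1 -> NONE
v15: WRITE c=27  (c history now [(14, 16), (15, 27)])
v16: WRITE f=14  (f history now [(5, 24), (16, 14)])
v17: WRITE e=13  (e history now [(8, 9), (13, 29), (17, 13)])
v18: WRITE a=20  (a history now [(1, 48), (6, 5), (10, 21), (18, 20)])
v19: WRITE f=39  (f history now [(5, 24), (16, 14), (19, 39)])
v20: WRITE f=41  (f history now [(5, 24), (16, 14), (19, 39), (20, 41)])
READ f @v2: history=[(5, 24), (16, 14), (19, 39), (20, 41)] -> no version <= 2 -> NONE
v21: WRITE f=20  (f history now [(5, 24), (16, 14), (19, 39), (20, 41), (21, 20)])
v22: WRITE f=12  (f history now [(5, 24), (16, 14), (19, 39), (20, 41), (21, 20), (22, 12)])
Read results in order: ['NONE', 'NONE', '28', 'NONE', 'NONE', '28', 'NONE', 'NONE', 'NONE', 'NONE']
NONE count = 8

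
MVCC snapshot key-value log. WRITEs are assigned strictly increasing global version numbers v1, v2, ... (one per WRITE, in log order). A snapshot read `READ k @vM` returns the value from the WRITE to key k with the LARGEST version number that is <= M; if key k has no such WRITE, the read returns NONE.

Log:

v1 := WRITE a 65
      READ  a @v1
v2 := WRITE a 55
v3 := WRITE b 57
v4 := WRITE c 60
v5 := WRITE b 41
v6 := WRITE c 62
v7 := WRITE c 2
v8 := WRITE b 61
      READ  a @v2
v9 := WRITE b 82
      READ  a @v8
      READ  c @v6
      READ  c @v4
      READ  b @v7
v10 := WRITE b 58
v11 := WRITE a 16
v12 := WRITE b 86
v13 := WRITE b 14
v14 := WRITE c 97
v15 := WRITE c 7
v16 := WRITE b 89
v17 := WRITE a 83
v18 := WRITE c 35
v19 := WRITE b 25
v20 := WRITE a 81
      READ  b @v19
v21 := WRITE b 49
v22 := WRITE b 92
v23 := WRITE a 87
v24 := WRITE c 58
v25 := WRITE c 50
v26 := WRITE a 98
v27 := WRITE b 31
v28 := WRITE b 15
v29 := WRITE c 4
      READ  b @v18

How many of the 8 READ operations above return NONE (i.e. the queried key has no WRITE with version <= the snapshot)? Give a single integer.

Answer: 0

Derivation:
v1: WRITE a=65  (a history now [(1, 65)])
READ a @v1: history=[(1, 65)] -> pick v1 -> 65
v2: WRITE a=55  (a history now [(1, 65), (2, 55)])
v3: WRITE b=57  (b history now [(3, 57)])
v4: WRITE c=60  (c history now [(4, 60)])
v5: WRITE b=41  (b history now [(3, 57), (5, 41)])
v6: WRITE c=62  (c history now [(4, 60), (6, 62)])
v7: WRITE c=2  (c history now [(4, 60), (6, 62), (7, 2)])
v8: WRITE b=61  (b history now [(3, 57), (5, 41), (8, 61)])
READ a @v2: history=[(1, 65), (2, 55)] -> pick v2 -> 55
v9: WRITE b=82  (b history now [(3, 57), (5, 41), (8, 61), (9, 82)])
READ a @v8: history=[(1, 65), (2, 55)] -> pick v2 -> 55
READ c @v6: history=[(4, 60), (6, 62), (7, 2)] -> pick v6 -> 62
READ c @v4: history=[(4, 60), (6, 62), (7, 2)] -> pick v4 -> 60
READ b @v7: history=[(3, 57), (5, 41), (8, 61), (9, 82)] -> pick v5 -> 41
v10: WRITE b=58  (b history now [(3, 57), (5, 41), (8, 61), (9, 82), (10, 58)])
v11: WRITE a=16  (a history now [(1, 65), (2, 55), (11, 16)])
v12: WRITE b=86  (b history now [(3, 57), (5, 41), (8, 61), (9, 82), (10, 58), (12, 86)])
v13: WRITE b=14  (b history now [(3, 57), (5, 41), (8, 61), (9, 82), (10, 58), (12, 86), (13, 14)])
v14: WRITE c=97  (c history now [(4, 60), (6, 62), (7, 2), (14, 97)])
v15: WRITE c=7  (c history now [(4, 60), (6, 62), (7, 2), (14, 97), (15, 7)])
v16: WRITE b=89  (b history now [(3, 57), (5, 41), (8, 61), (9, 82), (10, 58), (12, 86), (13, 14), (16, 89)])
v17: WRITE a=83  (a history now [(1, 65), (2, 55), (11, 16), (17, 83)])
v18: WRITE c=35  (c history now [(4, 60), (6, 62), (7, 2), (14, 97), (15, 7), (18, 35)])
v19: WRITE b=25  (b history now [(3, 57), (5, 41), (8, 61), (9, 82), (10, 58), (12, 86), (13, 14), (16, 89), (19, 25)])
v20: WRITE a=81  (a history now [(1, 65), (2, 55), (11, 16), (17, 83), (20, 81)])
READ b @v19: history=[(3, 57), (5, 41), (8, 61), (9, 82), (10, 58), (12, 86), (13, 14), (16, 89), (19, 25)] -> pick v19 -> 25
v21: WRITE b=49  (b history now [(3, 57), (5, 41), (8, 61), (9, 82), (10, 58), (12, 86), (13, 14), (16, 89), (19, 25), (21, 49)])
v22: WRITE b=92  (b history now [(3, 57), (5, 41), (8, 61), (9, 82), (10, 58), (12, 86), (13, 14), (16, 89), (19, 25), (21, 49), (22, 92)])
v23: WRITE a=87  (a history now [(1, 65), (2, 55), (11, 16), (17, 83), (20, 81), (23, 87)])
v24: WRITE c=58  (c history now [(4, 60), (6, 62), (7, 2), (14, 97), (15, 7), (18, 35), (24, 58)])
v25: WRITE c=50  (c history now [(4, 60), (6, 62), (7, 2), (14, 97), (15, 7), (18, 35), (24, 58), (25, 50)])
v26: WRITE a=98  (a history now [(1, 65), (2, 55), (11, 16), (17, 83), (20, 81), (23, 87), (26, 98)])
v27: WRITE b=31  (b history now [(3, 57), (5, 41), (8, 61), (9, 82), (10, 58), (12, 86), (13, 14), (16, 89), (19, 25), (21, 49), (22, 92), (27, 31)])
v28: WRITE b=15  (b history now [(3, 57), (5, 41), (8, 61), (9, 82), (10, 58), (12, 86), (13, 14), (16, 89), (19, 25), (21, 49), (22, 92), (27, 31), (28, 15)])
v29: WRITE c=4  (c history now [(4, 60), (6, 62), (7, 2), (14, 97), (15, 7), (18, 35), (24, 58), (25, 50), (29, 4)])
READ b @v18: history=[(3, 57), (5, 41), (8, 61), (9, 82), (10, 58), (12, 86), (13, 14), (16, 89), (19, 25), (21, 49), (22, 92), (27, 31), (28, 15)] -> pick v16 -> 89
Read results in order: ['65', '55', '55', '62', '60', '41', '25', '89']
NONE count = 0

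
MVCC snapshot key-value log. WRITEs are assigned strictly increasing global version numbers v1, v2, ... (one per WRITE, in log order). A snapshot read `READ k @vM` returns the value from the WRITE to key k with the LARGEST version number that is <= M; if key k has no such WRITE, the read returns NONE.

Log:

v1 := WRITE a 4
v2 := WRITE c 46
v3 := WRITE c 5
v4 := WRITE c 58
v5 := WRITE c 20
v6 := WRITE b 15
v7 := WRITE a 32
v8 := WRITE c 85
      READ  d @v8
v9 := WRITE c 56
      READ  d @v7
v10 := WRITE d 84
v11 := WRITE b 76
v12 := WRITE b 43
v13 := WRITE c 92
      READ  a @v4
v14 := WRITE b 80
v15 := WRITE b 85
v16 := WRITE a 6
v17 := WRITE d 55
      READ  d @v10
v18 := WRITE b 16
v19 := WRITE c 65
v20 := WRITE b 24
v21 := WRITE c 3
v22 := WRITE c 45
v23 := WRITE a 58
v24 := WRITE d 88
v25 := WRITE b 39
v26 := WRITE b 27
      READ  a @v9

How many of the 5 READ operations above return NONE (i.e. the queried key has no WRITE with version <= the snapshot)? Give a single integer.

Answer: 2

Derivation:
v1: WRITE a=4  (a history now [(1, 4)])
v2: WRITE c=46  (c history now [(2, 46)])
v3: WRITE c=5  (c history now [(2, 46), (3, 5)])
v4: WRITE c=58  (c history now [(2, 46), (3, 5), (4, 58)])
v5: WRITE c=20  (c history now [(2, 46), (3, 5), (4, 58), (5, 20)])
v6: WRITE b=15  (b history now [(6, 15)])
v7: WRITE a=32  (a history now [(1, 4), (7, 32)])
v8: WRITE c=85  (c history now [(2, 46), (3, 5), (4, 58), (5, 20), (8, 85)])
READ d @v8: history=[] -> no version <= 8 -> NONE
v9: WRITE c=56  (c history now [(2, 46), (3, 5), (4, 58), (5, 20), (8, 85), (9, 56)])
READ d @v7: history=[] -> no version <= 7 -> NONE
v10: WRITE d=84  (d history now [(10, 84)])
v11: WRITE b=76  (b history now [(6, 15), (11, 76)])
v12: WRITE b=43  (b history now [(6, 15), (11, 76), (12, 43)])
v13: WRITE c=92  (c history now [(2, 46), (3, 5), (4, 58), (5, 20), (8, 85), (9, 56), (13, 92)])
READ a @v4: history=[(1, 4), (7, 32)] -> pick v1 -> 4
v14: WRITE b=80  (b history now [(6, 15), (11, 76), (12, 43), (14, 80)])
v15: WRITE b=85  (b history now [(6, 15), (11, 76), (12, 43), (14, 80), (15, 85)])
v16: WRITE a=6  (a history now [(1, 4), (7, 32), (16, 6)])
v17: WRITE d=55  (d history now [(10, 84), (17, 55)])
READ d @v10: history=[(10, 84), (17, 55)] -> pick v10 -> 84
v18: WRITE b=16  (b history now [(6, 15), (11, 76), (12, 43), (14, 80), (15, 85), (18, 16)])
v19: WRITE c=65  (c history now [(2, 46), (3, 5), (4, 58), (5, 20), (8, 85), (9, 56), (13, 92), (19, 65)])
v20: WRITE b=24  (b history now [(6, 15), (11, 76), (12, 43), (14, 80), (15, 85), (18, 16), (20, 24)])
v21: WRITE c=3  (c history now [(2, 46), (3, 5), (4, 58), (5, 20), (8, 85), (9, 56), (13, 92), (19, 65), (21, 3)])
v22: WRITE c=45  (c history now [(2, 46), (3, 5), (4, 58), (5, 20), (8, 85), (9, 56), (13, 92), (19, 65), (21, 3), (22, 45)])
v23: WRITE a=58  (a history now [(1, 4), (7, 32), (16, 6), (23, 58)])
v24: WRITE d=88  (d history now [(10, 84), (17, 55), (24, 88)])
v25: WRITE b=39  (b history now [(6, 15), (11, 76), (12, 43), (14, 80), (15, 85), (18, 16), (20, 24), (25, 39)])
v26: WRITE b=27  (b history now [(6, 15), (11, 76), (12, 43), (14, 80), (15, 85), (18, 16), (20, 24), (25, 39), (26, 27)])
READ a @v9: history=[(1, 4), (7, 32), (16, 6), (23, 58)] -> pick v7 -> 32
Read results in order: ['NONE', 'NONE', '4', '84', '32']
NONE count = 2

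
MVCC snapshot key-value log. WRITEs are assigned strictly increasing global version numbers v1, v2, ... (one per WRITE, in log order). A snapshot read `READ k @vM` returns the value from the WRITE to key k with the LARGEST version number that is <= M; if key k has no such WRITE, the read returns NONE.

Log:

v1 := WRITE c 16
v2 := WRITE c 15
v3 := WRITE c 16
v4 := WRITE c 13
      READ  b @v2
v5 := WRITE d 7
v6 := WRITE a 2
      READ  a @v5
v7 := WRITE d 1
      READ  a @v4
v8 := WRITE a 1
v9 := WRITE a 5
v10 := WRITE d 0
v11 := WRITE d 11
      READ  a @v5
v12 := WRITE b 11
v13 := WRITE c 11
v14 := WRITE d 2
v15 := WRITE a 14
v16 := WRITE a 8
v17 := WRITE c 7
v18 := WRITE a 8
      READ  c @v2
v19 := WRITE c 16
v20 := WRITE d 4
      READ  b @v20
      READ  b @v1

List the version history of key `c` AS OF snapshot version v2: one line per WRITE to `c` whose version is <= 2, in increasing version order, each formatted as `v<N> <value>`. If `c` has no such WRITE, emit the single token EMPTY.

Answer: v1 16
v2 15

Derivation:
Scan writes for key=c with version <= 2:
  v1 WRITE c 16 -> keep
  v2 WRITE c 15 -> keep
  v3 WRITE c 16 -> drop (> snap)
  v4 WRITE c 13 -> drop (> snap)
  v5 WRITE d 7 -> skip
  v6 WRITE a 2 -> skip
  v7 WRITE d 1 -> skip
  v8 WRITE a 1 -> skip
  v9 WRITE a 5 -> skip
  v10 WRITE d 0 -> skip
  v11 WRITE d 11 -> skip
  v12 WRITE b 11 -> skip
  v13 WRITE c 11 -> drop (> snap)
  v14 WRITE d 2 -> skip
  v15 WRITE a 14 -> skip
  v16 WRITE a 8 -> skip
  v17 WRITE c 7 -> drop (> snap)
  v18 WRITE a 8 -> skip
  v19 WRITE c 16 -> drop (> snap)
  v20 WRITE d 4 -> skip
Collected: [(1, 16), (2, 15)]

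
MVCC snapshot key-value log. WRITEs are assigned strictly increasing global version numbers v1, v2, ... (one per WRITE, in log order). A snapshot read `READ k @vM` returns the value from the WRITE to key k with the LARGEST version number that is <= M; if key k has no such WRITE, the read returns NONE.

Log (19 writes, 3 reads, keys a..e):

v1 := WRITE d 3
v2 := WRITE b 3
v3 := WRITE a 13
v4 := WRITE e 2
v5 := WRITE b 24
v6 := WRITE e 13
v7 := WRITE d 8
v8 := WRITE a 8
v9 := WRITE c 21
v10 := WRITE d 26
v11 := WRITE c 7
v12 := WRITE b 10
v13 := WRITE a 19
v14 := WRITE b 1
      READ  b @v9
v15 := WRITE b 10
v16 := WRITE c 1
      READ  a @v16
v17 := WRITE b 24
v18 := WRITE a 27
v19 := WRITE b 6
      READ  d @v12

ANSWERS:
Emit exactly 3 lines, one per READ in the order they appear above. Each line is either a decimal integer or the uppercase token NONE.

v1: WRITE d=3  (d history now [(1, 3)])
v2: WRITE b=3  (b history now [(2, 3)])
v3: WRITE a=13  (a history now [(3, 13)])
v4: WRITE e=2  (e history now [(4, 2)])
v5: WRITE b=24  (b history now [(2, 3), (5, 24)])
v6: WRITE e=13  (e history now [(4, 2), (6, 13)])
v7: WRITE d=8  (d history now [(1, 3), (7, 8)])
v8: WRITE a=8  (a history now [(3, 13), (8, 8)])
v9: WRITE c=21  (c history now [(9, 21)])
v10: WRITE d=26  (d history now [(1, 3), (7, 8), (10, 26)])
v11: WRITE c=7  (c history now [(9, 21), (11, 7)])
v12: WRITE b=10  (b history now [(2, 3), (5, 24), (12, 10)])
v13: WRITE a=19  (a history now [(3, 13), (8, 8), (13, 19)])
v14: WRITE b=1  (b history now [(2, 3), (5, 24), (12, 10), (14, 1)])
READ b @v9: history=[(2, 3), (5, 24), (12, 10), (14, 1)] -> pick v5 -> 24
v15: WRITE b=10  (b history now [(2, 3), (5, 24), (12, 10), (14, 1), (15, 10)])
v16: WRITE c=1  (c history now [(9, 21), (11, 7), (16, 1)])
READ a @v16: history=[(3, 13), (8, 8), (13, 19)] -> pick v13 -> 19
v17: WRITE b=24  (b history now [(2, 3), (5, 24), (12, 10), (14, 1), (15, 10), (17, 24)])
v18: WRITE a=27  (a history now [(3, 13), (8, 8), (13, 19), (18, 27)])
v19: WRITE b=6  (b history now [(2, 3), (5, 24), (12, 10), (14, 1), (15, 10), (17, 24), (19, 6)])
READ d @v12: history=[(1, 3), (7, 8), (10, 26)] -> pick v10 -> 26

Answer: 24
19
26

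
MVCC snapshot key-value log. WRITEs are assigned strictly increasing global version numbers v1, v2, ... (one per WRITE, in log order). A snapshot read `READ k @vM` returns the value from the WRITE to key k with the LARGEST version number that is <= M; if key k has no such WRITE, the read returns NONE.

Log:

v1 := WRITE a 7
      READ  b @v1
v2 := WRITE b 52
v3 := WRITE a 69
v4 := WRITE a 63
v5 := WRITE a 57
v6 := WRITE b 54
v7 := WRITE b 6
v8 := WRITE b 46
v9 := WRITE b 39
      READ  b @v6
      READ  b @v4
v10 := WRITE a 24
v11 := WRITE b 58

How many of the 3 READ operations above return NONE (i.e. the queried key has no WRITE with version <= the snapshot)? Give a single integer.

v1: WRITE a=7  (a history now [(1, 7)])
READ b @v1: history=[] -> no version <= 1 -> NONE
v2: WRITE b=52  (b history now [(2, 52)])
v3: WRITE a=69  (a history now [(1, 7), (3, 69)])
v4: WRITE a=63  (a history now [(1, 7), (3, 69), (4, 63)])
v5: WRITE a=57  (a history now [(1, 7), (3, 69), (4, 63), (5, 57)])
v6: WRITE b=54  (b history now [(2, 52), (6, 54)])
v7: WRITE b=6  (b history now [(2, 52), (6, 54), (7, 6)])
v8: WRITE b=46  (b history now [(2, 52), (6, 54), (7, 6), (8, 46)])
v9: WRITE b=39  (b history now [(2, 52), (6, 54), (7, 6), (8, 46), (9, 39)])
READ b @v6: history=[(2, 52), (6, 54), (7, 6), (8, 46), (9, 39)] -> pick v6 -> 54
READ b @v4: history=[(2, 52), (6, 54), (7, 6), (8, 46), (9, 39)] -> pick v2 -> 52
v10: WRITE a=24  (a history now [(1, 7), (3, 69), (4, 63), (5, 57), (10, 24)])
v11: WRITE b=58  (b history now [(2, 52), (6, 54), (7, 6), (8, 46), (9, 39), (11, 58)])
Read results in order: ['NONE', '54', '52']
NONE count = 1

Answer: 1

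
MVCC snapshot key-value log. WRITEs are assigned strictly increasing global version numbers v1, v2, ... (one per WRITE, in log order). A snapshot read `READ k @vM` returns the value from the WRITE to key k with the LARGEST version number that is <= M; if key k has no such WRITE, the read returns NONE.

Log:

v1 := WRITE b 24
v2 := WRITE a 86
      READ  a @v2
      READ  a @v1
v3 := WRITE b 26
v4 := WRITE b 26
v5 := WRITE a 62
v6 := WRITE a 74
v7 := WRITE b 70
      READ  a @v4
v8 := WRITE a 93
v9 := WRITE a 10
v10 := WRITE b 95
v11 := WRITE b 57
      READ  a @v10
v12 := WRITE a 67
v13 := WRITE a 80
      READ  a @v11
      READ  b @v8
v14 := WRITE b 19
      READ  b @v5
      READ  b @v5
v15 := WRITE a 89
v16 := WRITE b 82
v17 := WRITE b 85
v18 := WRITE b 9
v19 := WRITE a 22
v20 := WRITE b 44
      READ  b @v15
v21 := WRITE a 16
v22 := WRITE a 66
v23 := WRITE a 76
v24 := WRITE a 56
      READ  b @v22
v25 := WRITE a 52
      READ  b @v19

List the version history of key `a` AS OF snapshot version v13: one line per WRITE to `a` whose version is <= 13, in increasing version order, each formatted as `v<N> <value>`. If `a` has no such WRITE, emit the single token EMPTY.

Answer: v2 86
v5 62
v6 74
v8 93
v9 10
v12 67
v13 80

Derivation:
Scan writes for key=a with version <= 13:
  v1 WRITE b 24 -> skip
  v2 WRITE a 86 -> keep
  v3 WRITE b 26 -> skip
  v4 WRITE b 26 -> skip
  v5 WRITE a 62 -> keep
  v6 WRITE a 74 -> keep
  v7 WRITE b 70 -> skip
  v8 WRITE a 93 -> keep
  v9 WRITE a 10 -> keep
  v10 WRITE b 95 -> skip
  v11 WRITE b 57 -> skip
  v12 WRITE a 67 -> keep
  v13 WRITE a 80 -> keep
  v14 WRITE b 19 -> skip
  v15 WRITE a 89 -> drop (> snap)
  v16 WRITE b 82 -> skip
  v17 WRITE b 85 -> skip
  v18 WRITE b 9 -> skip
  v19 WRITE a 22 -> drop (> snap)
  v20 WRITE b 44 -> skip
  v21 WRITE a 16 -> drop (> snap)
  v22 WRITE a 66 -> drop (> snap)
  v23 WRITE a 76 -> drop (> snap)
  v24 WRITE a 56 -> drop (> snap)
  v25 WRITE a 52 -> drop (> snap)
Collected: [(2, 86), (5, 62), (6, 74), (8, 93), (9, 10), (12, 67), (13, 80)]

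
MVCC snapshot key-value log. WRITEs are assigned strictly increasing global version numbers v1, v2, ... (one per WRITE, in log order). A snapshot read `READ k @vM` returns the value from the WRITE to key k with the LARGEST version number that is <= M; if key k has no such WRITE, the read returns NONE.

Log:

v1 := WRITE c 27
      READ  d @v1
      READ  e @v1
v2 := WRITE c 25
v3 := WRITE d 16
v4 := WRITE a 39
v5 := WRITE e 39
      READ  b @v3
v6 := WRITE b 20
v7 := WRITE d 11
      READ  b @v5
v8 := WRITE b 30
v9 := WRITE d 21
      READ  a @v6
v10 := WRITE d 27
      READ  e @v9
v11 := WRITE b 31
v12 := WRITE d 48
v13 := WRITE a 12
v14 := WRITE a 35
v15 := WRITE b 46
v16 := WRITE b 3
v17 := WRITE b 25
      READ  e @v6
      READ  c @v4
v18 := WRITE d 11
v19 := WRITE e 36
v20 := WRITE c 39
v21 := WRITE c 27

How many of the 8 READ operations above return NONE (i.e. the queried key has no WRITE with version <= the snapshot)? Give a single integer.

Answer: 4

Derivation:
v1: WRITE c=27  (c history now [(1, 27)])
READ d @v1: history=[] -> no version <= 1 -> NONE
READ e @v1: history=[] -> no version <= 1 -> NONE
v2: WRITE c=25  (c history now [(1, 27), (2, 25)])
v3: WRITE d=16  (d history now [(3, 16)])
v4: WRITE a=39  (a history now [(4, 39)])
v5: WRITE e=39  (e history now [(5, 39)])
READ b @v3: history=[] -> no version <= 3 -> NONE
v6: WRITE b=20  (b history now [(6, 20)])
v7: WRITE d=11  (d history now [(3, 16), (7, 11)])
READ b @v5: history=[(6, 20)] -> no version <= 5 -> NONE
v8: WRITE b=30  (b history now [(6, 20), (8, 30)])
v9: WRITE d=21  (d history now [(3, 16), (7, 11), (9, 21)])
READ a @v6: history=[(4, 39)] -> pick v4 -> 39
v10: WRITE d=27  (d history now [(3, 16), (7, 11), (9, 21), (10, 27)])
READ e @v9: history=[(5, 39)] -> pick v5 -> 39
v11: WRITE b=31  (b history now [(6, 20), (8, 30), (11, 31)])
v12: WRITE d=48  (d history now [(3, 16), (7, 11), (9, 21), (10, 27), (12, 48)])
v13: WRITE a=12  (a history now [(4, 39), (13, 12)])
v14: WRITE a=35  (a history now [(4, 39), (13, 12), (14, 35)])
v15: WRITE b=46  (b history now [(6, 20), (8, 30), (11, 31), (15, 46)])
v16: WRITE b=3  (b history now [(6, 20), (8, 30), (11, 31), (15, 46), (16, 3)])
v17: WRITE b=25  (b history now [(6, 20), (8, 30), (11, 31), (15, 46), (16, 3), (17, 25)])
READ e @v6: history=[(5, 39)] -> pick v5 -> 39
READ c @v4: history=[(1, 27), (2, 25)] -> pick v2 -> 25
v18: WRITE d=11  (d history now [(3, 16), (7, 11), (9, 21), (10, 27), (12, 48), (18, 11)])
v19: WRITE e=36  (e history now [(5, 39), (19, 36)])
v20: WRITE c=39  (c history now [(1, 27), (2, 25), (20, 39)])
v21: WRITE c=27  (c history now [(1, 27), (2, 25), (20, 39), (21, 27)])
Read results in order: ['NONE', 'NONE', 'NONE', 'NONE', '39', '39', '39', '25']
NONE count = 4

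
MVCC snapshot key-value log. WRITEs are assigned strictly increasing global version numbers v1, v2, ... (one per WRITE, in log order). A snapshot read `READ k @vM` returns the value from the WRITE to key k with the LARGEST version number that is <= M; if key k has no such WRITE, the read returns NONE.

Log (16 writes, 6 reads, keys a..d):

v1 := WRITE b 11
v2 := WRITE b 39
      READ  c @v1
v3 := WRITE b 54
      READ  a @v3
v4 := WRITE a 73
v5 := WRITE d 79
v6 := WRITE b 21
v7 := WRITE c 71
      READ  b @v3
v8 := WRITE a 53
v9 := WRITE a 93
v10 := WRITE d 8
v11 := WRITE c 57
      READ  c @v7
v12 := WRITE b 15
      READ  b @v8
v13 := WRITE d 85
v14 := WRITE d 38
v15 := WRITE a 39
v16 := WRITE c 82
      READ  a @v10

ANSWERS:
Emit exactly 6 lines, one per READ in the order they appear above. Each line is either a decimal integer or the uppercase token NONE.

Answer: NONE
NONE
54
71
21
93

Derivation:
v1: WRITE b=11  (b history now [(1, 11)])
v2: WRITE b=39  (b history now [(1, 11), (2, 39)])
READ c @v1: history=[] -> no version <= 1 -> NONE
v3: WRITE b=54  (b history now [(1, 11), (2, 39), (3, 54)])
READ a @v3: history=[] -> no version <= 3 -> NONE
v4: WRITE a=73  (a history now [(4, 73)])
v5: WRITE d=79  (d history now [(5, 79)])
v6: WRITE b=21  (b history now [(1, 11), (2, 39), (3, 54), (6, 21)])
v7: WRITE c=71  (c history now [(7, 71)])
READ b @v3: history=[(1, 11), (2, 39), (3, 54), (6, 21)] -> pick v3 -> 54
v8: WRITE a=53  (a history now [(4, 73), (8, 53)])
v9: WRITE a=93  (a history now [(4, 73), (8, 53), (9, 93)])
v10: WRITE d=8  (d history now [(5, 79), (10, 8)])
v11: WRITE c=57  (c history now [(7, 71), (11, 57)])
READ c @v7: history=[(7, 71), (11, 57)] -> pick v7 -> 71
v12: WRITE b=15  (b history now [(1, 11), (2, 39), (3, 54), (6, 21), (12, 15)])
READ b @v8: history=[(1, 11), (2, 39), (3, 54), (6, 21), (12, 15)] -> pick v6 -> 21
v13: WRITE d=85  (d history now [(5, 79), (10, 8), (13, 85)])
v14: WRITE d=38  (d history now [(5, 79), (10, 8), (13, 85), (14, 38)])
v15: WRITE a=39  (a history now [(4, 73), (8, 53), (9, 93), (15, 39)])
v16: WRITE c=82  (c history now [(7, 71), (11, 57), (16, 82)])
READ a @v10: history=[(4, 73), (8, 53), (9, 93), (15, 39)] -> pick v9 -> 93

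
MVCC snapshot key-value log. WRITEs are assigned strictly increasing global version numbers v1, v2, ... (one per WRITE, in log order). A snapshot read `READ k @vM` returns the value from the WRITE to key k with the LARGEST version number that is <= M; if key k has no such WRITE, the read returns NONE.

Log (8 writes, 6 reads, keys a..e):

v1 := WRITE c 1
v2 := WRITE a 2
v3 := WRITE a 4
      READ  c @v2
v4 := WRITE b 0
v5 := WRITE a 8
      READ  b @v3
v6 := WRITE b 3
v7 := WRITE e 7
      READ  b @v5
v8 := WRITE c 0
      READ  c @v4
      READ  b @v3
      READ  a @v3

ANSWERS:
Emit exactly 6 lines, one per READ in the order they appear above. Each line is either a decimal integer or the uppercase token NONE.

Answer: 1
NONE
0
1
NONE
4

Derivation:
v1: WRITE c=1  (c history now [(1, 1)])
v2: WRITE a=2  (a history now [(2, 2)])
v3: WRITE a=4  (a history now [(2, 2), (3, 4)])
READ c @v2: history=[(1, 1)] -> pick v1 -> 1
v4: WRITE b=0  (b history now [(4, 0)])
v5: WRITE a=8  (a history now [(2, 2), (3, 4), (5, 8)])
READ b @v3: history=[(4, 0)] -> no version <= 3 -> NONE
v6: WRITE b=3  (b history now [(4, 0), (6, 3)])
v7: WRITE e=7  (e history now [(7, 7)])
READ b @v5: history=[(4, 0), (6, 3)] -> pick v4 -> 0
v8: WRITE c=0  (c history now [(1, 1), (8, 0)])
READ c @v4: history=[(1, 1), (8, 0)] -> pick v1 -> 1
READ b @v3: history=[(4, 0), (6, 3)] -> no version <= 3 -> NONE
READ a @v3: history=[(2, 2), (3, 4), (5, 8)] -> pick v3 -> 4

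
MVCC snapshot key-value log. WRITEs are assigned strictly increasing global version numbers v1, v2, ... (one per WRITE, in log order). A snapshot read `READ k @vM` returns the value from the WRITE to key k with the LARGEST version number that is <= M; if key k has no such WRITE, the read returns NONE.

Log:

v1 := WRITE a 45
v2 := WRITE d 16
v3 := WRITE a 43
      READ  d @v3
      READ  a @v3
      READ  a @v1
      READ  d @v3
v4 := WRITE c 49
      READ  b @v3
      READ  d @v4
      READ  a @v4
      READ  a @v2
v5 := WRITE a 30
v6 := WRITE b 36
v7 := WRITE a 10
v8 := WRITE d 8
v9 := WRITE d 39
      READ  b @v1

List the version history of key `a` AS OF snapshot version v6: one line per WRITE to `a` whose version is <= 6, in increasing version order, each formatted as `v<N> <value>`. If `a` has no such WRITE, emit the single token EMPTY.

Answer: v1 45
v3 43
v5 30

Derivation:
Scan writes for key=a with version <= 6:
  v1 WRITE a 45 -> keep
  v2 WRITE d 16 -> skip
  v3 WRITE a 43 -> keep
  v4 WRITE c 49 -> skip
  v5 WRITE a 30 -> keep
  v6 WRITE b 36 -> skip
  v7 WRITE a 10 -> drop (> snap)
  v8 WRITE d 8 -> skip
  v9 WRITE d 39 -> skip
Collected: [(1, 45), (3, 43), (5, 30)]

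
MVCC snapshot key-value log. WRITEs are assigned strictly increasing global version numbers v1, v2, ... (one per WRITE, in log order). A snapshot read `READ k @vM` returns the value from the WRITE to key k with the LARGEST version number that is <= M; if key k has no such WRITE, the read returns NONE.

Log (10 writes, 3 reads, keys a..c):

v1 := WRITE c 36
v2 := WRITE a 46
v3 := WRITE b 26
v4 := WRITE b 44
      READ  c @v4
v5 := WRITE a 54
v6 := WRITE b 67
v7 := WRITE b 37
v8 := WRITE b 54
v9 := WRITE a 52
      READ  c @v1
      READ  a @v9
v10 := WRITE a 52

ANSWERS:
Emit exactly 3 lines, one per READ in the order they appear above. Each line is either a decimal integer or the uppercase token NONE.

Answer: 36
36
52

Derivation:
v1: WRITE c=36  (c history now [(1, 36)])
v2: WRITE a=46  (a history now [(2, 46)])
v3: WRITE b=26  (b history now [(3, 26)])
v4: WRITE b=44  (b history now [(3, 26), (4, 44)])
READ c @v4: history=[(1, 36)] -> pick v1 -> 36
v5: WRITE a=54  (a history now [(2, 46), (5, 54)])
v6: WRITE b=67  (b history now [(3, 26), (4, 44), (6, 67)])
v7: WRITE b=37  (b history now [(3, 26), (4, 44), (6, 67), (7, 37)])
v8: WRITE b=54  (b history now [(3, 26), (4, 44), (6, 67), (7, 37), (8, 54)])
v9: WRITE a=52  (a history now [(2, 46), (5, 54), (9, 52)])
READ c @v1: history=[(1, 36)] -> pick v1 -> 36
READ a @v9: history=[(2, 46), (5, 54), (9, 52)] -> pick v9 -> 52
v10: WRITE a=52  (a history now [(2, 46), (5, 54), (9, 52), (10, 52)])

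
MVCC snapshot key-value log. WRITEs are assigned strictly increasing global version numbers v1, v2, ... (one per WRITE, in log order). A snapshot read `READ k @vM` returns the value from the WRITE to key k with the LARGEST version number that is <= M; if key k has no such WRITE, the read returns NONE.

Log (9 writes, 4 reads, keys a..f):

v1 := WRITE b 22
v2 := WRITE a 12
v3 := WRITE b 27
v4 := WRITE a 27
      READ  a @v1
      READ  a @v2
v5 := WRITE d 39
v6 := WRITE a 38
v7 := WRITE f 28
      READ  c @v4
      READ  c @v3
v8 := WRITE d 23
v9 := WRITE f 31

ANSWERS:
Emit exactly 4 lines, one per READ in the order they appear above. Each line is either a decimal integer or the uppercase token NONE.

Answer: NONE
12
NONE
NONE

Derivation:
v1: WRITE b=22  (b history now [(1, 22)])
v2: WRITE a=12  (a history now [(2, 12)])
v3: WRITE b=27  (b history now [(1, 22), (3, 27)])
v4: WRITE a=27  (a history now [(2, 12), (4, 27)])
READ a @v1: history=[(2, 12), (4, 27)] -> no version <= 1 -> NONE
READ a @v2: history=[(2, 12), (4, 27)] -> pick v2 -> 12
v5: WRITE d=39  (d history now [(5, 39)])
v6: WRITE a=38  (a history now [(2, 12), (4, 27), (6, 38)])
v7: WRITE f=28  (f history now [(7, 28)])
READ c @v4: history=[] -> no version <= 4 -> NONE
READ c @v3: history=[] -> no version <= 3 -> NONE
v8: WRITE d=23  (d history now [(5, 39), (8, 23)])
v9: WRITE f=31  (f history now [(7, 28), (9, 31)])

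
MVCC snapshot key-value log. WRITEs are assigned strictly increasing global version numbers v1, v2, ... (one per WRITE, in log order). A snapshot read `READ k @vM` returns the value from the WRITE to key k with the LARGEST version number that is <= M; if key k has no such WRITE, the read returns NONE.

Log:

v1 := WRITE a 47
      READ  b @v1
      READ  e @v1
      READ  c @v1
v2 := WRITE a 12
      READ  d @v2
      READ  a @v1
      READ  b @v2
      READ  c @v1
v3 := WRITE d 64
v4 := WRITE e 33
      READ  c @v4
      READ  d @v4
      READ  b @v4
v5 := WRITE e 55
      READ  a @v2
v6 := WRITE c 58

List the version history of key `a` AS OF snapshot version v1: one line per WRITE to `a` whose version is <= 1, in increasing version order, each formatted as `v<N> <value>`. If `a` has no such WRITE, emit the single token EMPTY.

Answer: v1 47

Derivation:
Scan writes for key=a with version <= 1:
  v1 WRITE a 47 -> keep
  v2 WRITE a 12 -> drop (> snap)
  v3 WRITE d 64 -> skip
  v4 WRITE e 33 -> skip
  v5 WRITE e 55 -> skip
  v6 WRITE c 58 -> skip
Collected: [(1, 47)]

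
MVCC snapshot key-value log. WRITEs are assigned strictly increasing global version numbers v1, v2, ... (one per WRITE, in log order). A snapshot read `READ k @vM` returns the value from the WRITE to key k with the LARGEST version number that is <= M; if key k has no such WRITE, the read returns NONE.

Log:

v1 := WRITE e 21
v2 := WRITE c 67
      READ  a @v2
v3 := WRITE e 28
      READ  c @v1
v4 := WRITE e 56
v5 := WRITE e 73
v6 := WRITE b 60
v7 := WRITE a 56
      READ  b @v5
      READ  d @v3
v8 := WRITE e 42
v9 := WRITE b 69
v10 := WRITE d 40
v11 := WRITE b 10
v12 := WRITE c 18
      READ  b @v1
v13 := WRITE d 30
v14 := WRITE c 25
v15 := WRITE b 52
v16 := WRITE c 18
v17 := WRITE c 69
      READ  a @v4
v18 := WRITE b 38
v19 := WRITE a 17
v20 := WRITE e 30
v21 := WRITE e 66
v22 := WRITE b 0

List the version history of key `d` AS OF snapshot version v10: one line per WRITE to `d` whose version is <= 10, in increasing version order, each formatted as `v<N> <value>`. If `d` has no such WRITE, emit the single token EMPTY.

Scan writes for key=d with version <= 10:
  v1 WRITE e 21 -> skip
  v2 WRITE c 67 -> skip
  v3 WRITE e 28 -> skip
  v4 WRITE e 56 -> skip
  v5 WRITE e 73 -> skip
  v6 WRITE b 60 -> skip
  v7 WRITE a 56 -> skip
  v8 WRITE e 42 -> skip
  v9 WRITE b 69 -> skip
  v10 WRITE d 40 -> keep
  v11 WRITE b 10 -> skip
  v12 WRITE c 18 -> skip
  v13 WRITE d 30 -> drop (> snap)
  v14 WRITE c 25 -> skip
  v15 WRITE b 52 -> skip
  v16 WRITE c 18 -> skip
  v17 WRITE c 69 -> skip
  v18 WRITE b 38 -> skip
  v19 WRITE a 17 -> skip
  v20 WRITE e 30 -> skip
  v21 WRITE e 66 -> skip
  v22 WRITE b 0 -> skip
Collected: [(10, 40)]

Answer: v10 40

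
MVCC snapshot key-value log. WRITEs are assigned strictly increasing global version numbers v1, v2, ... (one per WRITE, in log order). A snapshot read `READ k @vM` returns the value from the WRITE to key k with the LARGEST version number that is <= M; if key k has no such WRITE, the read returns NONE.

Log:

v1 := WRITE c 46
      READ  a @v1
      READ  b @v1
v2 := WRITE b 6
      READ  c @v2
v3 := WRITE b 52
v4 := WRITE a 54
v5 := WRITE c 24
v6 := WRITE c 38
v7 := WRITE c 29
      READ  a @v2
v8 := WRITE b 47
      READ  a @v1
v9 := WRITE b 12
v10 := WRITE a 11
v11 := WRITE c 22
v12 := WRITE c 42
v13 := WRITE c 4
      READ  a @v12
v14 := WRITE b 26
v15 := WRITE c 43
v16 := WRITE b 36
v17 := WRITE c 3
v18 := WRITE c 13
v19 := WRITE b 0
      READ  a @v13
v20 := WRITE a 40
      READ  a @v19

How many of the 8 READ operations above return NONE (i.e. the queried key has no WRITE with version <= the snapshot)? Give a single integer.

v1: WRITE c=46  (c history now [(1, 46)])
READ a @v1: history=[] -> no version <= 1 -> NONE
READ b @v1: history=[] -> no version <= 1 -> NONE
v2: WRITE b=6  (b history now [(2, 6)])
READ c @v2: history=[(1, 46)] -> pick v1 -> 46
v3: WRITE b=52  (b history now [(2, 6), (3, 52)])
v4: WRITE a=54  (a history now [(4, 54)])
v5: WRITE c=24  (c history now [(1, 46), (5, 24)])
v6: WRITE c=38  (c history now [(1, 46), (5, 24), (6, 38)])
v7: WRITE c=29  (c history now [(1, 46), (5, 24), (6, 38), (7, 29)])
READ a @v2: history=[(4, 54)] -> no version <= 2 -> NONE
v8: WRITE b=47  (b history now [(2, 6), (3, 52), (8, 47)])
READ a @v1: history=[(4, 54)] -> no version <= 1 -> NONE
v9: WRITE b=12  (b history now [(2, 6), (3, 52), (8, 47), (9, 12)])
v10: WRITE a=11  (a history now [(4, 54), (10, 11)])
v11: WRITE c=22  (c history now [(1, 46), (5, 24), (6, 38), (7, 29), (11, 22)])
v12: WRITE c=42  (c history now [(1, 46), (5, 24), (6, 38), (7, 29), (11, 22), (12, 42)])
v13: WRITE c=4  (c history now [(1, 46), (5, 24), (6, 38), (7, 29), (11, 22), (12, 42), (13, 4)])
READ a @v12: history=[(4, 54), (10, 11)] -> pick v10 -> 11
v14: WRITE b=26  (b history now [(2, 6), (3, 52), (8, 47), (9, 12), (14, 26)])
v15: WRITE c=43  (c history now [(1, 46), (5, 24), (6, 38), (7, 29), (11, 22), (12, 42), (13, 4), (15, 43)])
v16: WRITE b=36  (b history now [(2, 6), (3, 52), (8, 47), (9, 12), (14, 26), (16, 36)])
v17: WRITE c=3  (c history now [(1, 46), (5, 24), (6, 38), (7, 29), (11, 22), (12, 42), (13, 4), (15, 43), (17, 3)])
v18: WRITE c=13  (c history now [(1, 46), (5, 24), (6, 38), (7, 29), (11, 22), (12, 42), (13, 4), (15, 43), (17, 3), (18, 13)])
v19: WRITE b=0  (b history now [(2, 6), (3, 52), (8, 47), (9, 12), (14, 26), (16, 36), (19, 0)])
READ a @v13: history=[(4, 54), (10, 11)] -> pick v10 -> 11
v20: WRITE a=40  (a history now [(4, 54), (10, 11), (20, 40)])
READ a @v19: history=[(4, 54), (10, 11), (20, 40)] -> pick v10 -> 11
Read results in order: ['NONE', 'NONE', '46', 'NONE', 'NONE', '11', '11', '11']
NONE count = 4

Answer: 4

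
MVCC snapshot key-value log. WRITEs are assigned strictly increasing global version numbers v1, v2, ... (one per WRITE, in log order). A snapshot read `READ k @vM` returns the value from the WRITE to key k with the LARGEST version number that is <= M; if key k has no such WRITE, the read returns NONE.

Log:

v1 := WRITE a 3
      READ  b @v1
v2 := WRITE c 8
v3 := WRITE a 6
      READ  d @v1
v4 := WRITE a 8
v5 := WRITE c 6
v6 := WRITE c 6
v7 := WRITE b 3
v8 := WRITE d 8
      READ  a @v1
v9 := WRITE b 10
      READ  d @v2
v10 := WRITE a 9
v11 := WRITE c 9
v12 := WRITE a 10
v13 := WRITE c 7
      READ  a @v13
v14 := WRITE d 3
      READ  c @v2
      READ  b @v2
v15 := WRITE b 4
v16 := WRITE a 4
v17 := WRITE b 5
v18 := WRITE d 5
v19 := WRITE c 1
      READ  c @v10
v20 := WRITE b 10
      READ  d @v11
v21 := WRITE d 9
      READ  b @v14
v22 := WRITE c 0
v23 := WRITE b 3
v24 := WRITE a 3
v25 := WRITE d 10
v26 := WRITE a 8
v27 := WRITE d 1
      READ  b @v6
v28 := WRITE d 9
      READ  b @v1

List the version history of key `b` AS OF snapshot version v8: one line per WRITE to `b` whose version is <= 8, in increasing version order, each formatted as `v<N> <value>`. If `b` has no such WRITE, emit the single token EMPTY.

Scan writes for key=b with version <= 8:
  v1 WRITE a 3 -> skip
  v2 WRITE c 8 -> skip
  v3 WRITE a 6 -> skip
  v4 WRITE a 8 -> skip
  v5 WRITE c 6 -> skip
  v6 WRITE c 6 -> skip
  v7 WRITE b 3 -> keep
  v8 WRITE d 8 -> skip
  v9 WRITE b 10 -> drop (> snap)
  v10 WRITE a 9 -> skip
  v11 WRITE c 9 -> skip
  v12 WRITE a 10 -> skip
  v13 WRITE c 7 -> skip
  v14 WRITE d 3 -> skip
  v15 WRITE b 4 -> drop (> snap)
  v16 WRITE a 4 -> skip
  v17 WRITE b 5 -> drop (> snap)
  v18 WRITE d 5 -> skip
  v19 WRITE c 1 -> skip
  v20 WRITE b 10 -> drop (> snap)
  v21 WRITE d 9 -> skip
  v22 WRITE c 0 -> skip
  v23 WRITE b 3 -> drop (> snap)
  v24 WRITE a 3 -> skip
  v25 WRITE d 10 -> skip
  v26 WRITE a 8 -> skip
  v27 WRITE d 1 -> skip
  v28 WRITE d 9 -> skip
Collected: [(7, 3)]

Answer: v7 3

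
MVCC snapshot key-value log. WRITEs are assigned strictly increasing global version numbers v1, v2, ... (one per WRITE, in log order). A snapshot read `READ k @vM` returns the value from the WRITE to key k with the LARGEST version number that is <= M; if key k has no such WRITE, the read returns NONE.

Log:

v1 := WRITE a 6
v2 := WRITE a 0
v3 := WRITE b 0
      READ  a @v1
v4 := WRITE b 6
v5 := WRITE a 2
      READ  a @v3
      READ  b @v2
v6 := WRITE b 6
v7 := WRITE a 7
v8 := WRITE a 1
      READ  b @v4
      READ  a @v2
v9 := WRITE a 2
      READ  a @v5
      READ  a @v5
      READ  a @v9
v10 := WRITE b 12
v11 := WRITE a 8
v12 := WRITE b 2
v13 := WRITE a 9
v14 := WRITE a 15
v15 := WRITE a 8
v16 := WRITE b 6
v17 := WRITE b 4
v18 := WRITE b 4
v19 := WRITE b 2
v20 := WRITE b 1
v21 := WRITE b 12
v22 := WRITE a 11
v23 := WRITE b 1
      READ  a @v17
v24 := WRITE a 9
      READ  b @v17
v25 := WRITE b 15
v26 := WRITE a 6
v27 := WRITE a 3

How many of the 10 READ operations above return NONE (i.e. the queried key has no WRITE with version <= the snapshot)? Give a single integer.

v1: WRITE a=6  (a history now [(1, 6)])
v2: WRITE a=0  (a history now [(1, 6), (2, 0)])
v3: WRITE b=0  (b history now [(3, 0)])
READ a @v1: history=[(1, 6), (2, 0)] -> pick v1 -> 6
v4: WRITE b=6  (b history now [(3, 0), (4, 6)])
v5: WRITE a=2  (a history now [(1, 6), (2, 0), (5, 2)])
READ a @v3: history=[(1, 6), (2, 0), (5, 2)] -> pick v2 -> 0
READ b @v2: history=[(3, 0), (4, 6)] -> no version <= 2 -> NONE
v6: WRITE b=6  (b history now [(3, 0), (4, 6), (6, 6)])
v7: WRITE a=7  (a history now [(1, 6), (2, 0), (5, 2), (7, 7)])
v8: WRITE a=1  (a history now [(1, 6), (2, 0), (5, 2), (7, 7), (8, 1)])
READ b @v4: history=[(3, 0), (4, 6), (6, 6)] -> pick v4 -> 6
READ a @v2: history=[(1, 6), (2, 0), (5, 2), (7, 7), (8, 1)] -> pick v2 -> 0
v9: WRITE a=2  (a history now [(1, 6), (2, 0), (5, 2), (7, 7), (8, 1), (9, 2)])
READ a @v5: history=[(1, 6), (2, 0), (5, 2), (7, 7), (8, 1), (9, 2)] -> pick v5 -> 2
READ a @v5: history=[(1, 6), (2, 0), (5, 2), (7, 7), (8, 1), (9, 2)] -> pick v5 -> 2
READ a @v9: history=[(1, 6), (2, 0), (5, 2), (7, 7), (8, 1), (9, 2)] -> pick v9 -> 2
v10: WRITE b=12  (b history now [(3, 0), (4, 6), (6, 6), (10, 12)])
v11: WRITE a=8  (a history now [(1, 6), (2, 0), (5, 2), (7, 7), (8, 1), (9, 2), (11, 8)])
v12: WRITE b=2  (b history now [(3, 0), (4, 6), (6, 6), (10, 12), (12, 2)])
v13: WRITE a=9  (a history now [(1, 6), (2, 0), (5, 2), (7, 7), (8, 1), (9, 2), (11, 8), (13, 9)])
v14: WRITE a=15  (a history now [(1, 6), (2, 0), (5, 2), (7, 7), (8, 1), (9, 2), (11, 8), (13, 9), (14, 15)])
v15: WRITE a=8  (a history now [(1, 6), (2, 0), (5, 2), (7, 7), (8, 1), (9, 2), (11, 8), (13, 9), (14, 15), (15, 8)])
v16: WRITE b=6  (b history now [(3, 0), (4, 6), (6, 6), (10, 12), (12, 2), (16, 6)])
v17: WRITE b=4  (b history now [(3, 0), (4, 6), (6, 6), (10, 12), (12, 2), (16, 6), (17, 4)])
v18: WRITE b=4  (b history now [(3, 0), (4, 6), (6, 6), (10, 12), (12, 2), (16, 6), (17, 4), (18, 4)])
v19: WRITE b=2  (b history now [(3, 0), (4, 6), (6, 6), (10, 12), (12, 2), (16, 6), (17, 4), (18, 4), (19, 2)])
v20: WRITE b=1  (b history now [(3, 0), (4, 6), (6, 6), (10, 12), (12, 2), (16, 6), (17, 4), (18, 4), (19, 2), (20, 1)])
v21: WRITE b=12  (b history now [(3, 0), (4, 6), (6, 6), (10, 12), (12, 2), (16, 6), (17, 4), (18, 4), (19, 2), (20, 1), (21, 12)])
v22: WRITE a=11  (a history now [(1, 6), (2, 0), (5, 2), (7, 7), (8, 1), (9, 2), (11, 8), (13, 9), (14, 15), (15, 8), (22, 11)])
v23: WRITE b=1  (b history now [(3, 0), (4, 6), (6, 6), (10, 12), (12, 2), (16, 6), (17, 4), (18, 4), (19, 2), (20, 1), (21, 12), (23, 1)])
READ a @v17: history=[(1, 6), (2, 0), (5, 2), (7, 7), (8, 1), (9, 2), (11, 8), (13, 9), (14, 15), (15, 8), (22, 11)] -> pick v15 -> 8
v24: WRITE a=9  (a history now [(1, 6), (2, 0), (5, 2), (7, 7), (8, 1), (9, 2), (11, 8), (13, 9), (14, 15), (15, 8), (22, 11), (24, 9)])
READ b @v17: history=[(3, 0), (4, 6), (6, 6), (10, 12), (12, 2), (16, 6), (17, 4), (18, 4), (19, 2), (20, 1), (21, 12), (23, 1)] -> pick v17 -> 4
v25: WRITE b=15  (b history now [(3, 0), (4, 6), (6, 6), (10, 12), (12, 2), (16, 6), (17, 4), (18, 4), (19, 2), (20, 1), (21, 12), (23, 1), (25, 15)])
v26: WRITE a=6  (a history now [(1, 6), (2, 0), (5, 2), (7, 7), (8, 1), (9, 2), (11, 8), (13, 9), (14, 15), (15, 8), (22, 11), (24, 9), (26, 6)])
v27: WRITE a=3  (a history now [(1, 6), (2, 0), (5, 2), (7, 7), (8, 1), (9, 2), (11, 8), (13, 9), (14, 15), (15, 8), (22, 11), (24, 9), (26, 6), (27, 3)])
Read results in order: ['6', '0', 'NONE', '6', '0', '2', '2', '2', '8', '4']
NONE count = 1

Answer: 1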